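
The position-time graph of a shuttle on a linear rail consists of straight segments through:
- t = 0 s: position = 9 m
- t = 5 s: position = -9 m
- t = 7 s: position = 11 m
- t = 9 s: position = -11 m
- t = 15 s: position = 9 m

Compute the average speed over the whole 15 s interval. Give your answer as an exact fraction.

16/3 m/s

Average speed = (total path length)/(elapsed time); on a piecewise-linear x-t graph the path length is Σ|Δx|.
0–5 s: |Δx| = |-9 − 9| = 18 m
5–7 s: |Δx| = |11 − -9| = 20 m
7–9 s: |Δx| = |-11 − 11| = 22 m
9–15 s: |Δx| = |9 − -11| = 20 m
Total path = 80 m; average speed = 80/15 = 16/3 m/s.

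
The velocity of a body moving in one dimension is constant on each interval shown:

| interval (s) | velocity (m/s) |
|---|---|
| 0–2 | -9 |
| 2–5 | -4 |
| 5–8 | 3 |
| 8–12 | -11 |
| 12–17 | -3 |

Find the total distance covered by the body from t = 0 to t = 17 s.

98 m

Total distance travelled is ∫|v| dt — sum the magnitudes of each area piece.
0–2 s: |-9| × 2 = 18 m
2–5 s: |-4| × 3 = 12 m
5–8 s: |3| × 3 = 9 m
8–12 s: |-11| × 4 = 44 m
12–17 s: |-3| × 5 = 15 m
Total distance = 98 m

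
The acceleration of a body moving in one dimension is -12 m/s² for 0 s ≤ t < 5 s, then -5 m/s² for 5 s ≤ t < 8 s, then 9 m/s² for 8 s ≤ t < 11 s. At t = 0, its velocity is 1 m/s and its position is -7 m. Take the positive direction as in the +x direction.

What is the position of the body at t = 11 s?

-533 m

On each constant-a segment, Δv = aΔt and Δx = v₀Δt + ½aΔt²; chain segment to segment.
0–5 s: v starts 1 m/s; Δx = 1·5 + ½·-12·5² = -145 m; v ends -59 m/s.
5–8 s: v starts -59 m/s; Δx = -59·3 + ½·-5·3² = -199.5 m; v ends -74 m/s.
8–11 s: v starts -74 m/s; Δx = -74·3 + ½·9·3² = -181.5 m; v ends -47 m/s.
x(11) = -7 + Σ Δx = -533 m.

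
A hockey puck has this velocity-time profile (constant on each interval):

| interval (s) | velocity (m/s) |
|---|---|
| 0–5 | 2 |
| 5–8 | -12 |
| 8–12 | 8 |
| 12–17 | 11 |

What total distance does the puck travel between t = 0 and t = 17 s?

133 m

Total distance travelled is ∫|v| dt — sum the magnitudes of each area piece.
0–5 s: |2| × 5 = 10 m
5–8 s: |-12| × 3 = 36 m
8–12 s: |8| × 4 = 32 m
12–17 s: |11| × 5 = 55 m
Total distance = 133 m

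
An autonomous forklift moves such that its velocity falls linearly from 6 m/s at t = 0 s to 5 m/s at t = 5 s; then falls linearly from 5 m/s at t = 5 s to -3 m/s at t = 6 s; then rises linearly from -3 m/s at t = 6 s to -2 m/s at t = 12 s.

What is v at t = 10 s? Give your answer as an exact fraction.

On 6–12 s the graph is linear from -3 to -2 m/s: v(10) = -3 + (-2 − -3)·(10 − 6)/(12 − 6) = -7/3 m/s.

-7/3 m/s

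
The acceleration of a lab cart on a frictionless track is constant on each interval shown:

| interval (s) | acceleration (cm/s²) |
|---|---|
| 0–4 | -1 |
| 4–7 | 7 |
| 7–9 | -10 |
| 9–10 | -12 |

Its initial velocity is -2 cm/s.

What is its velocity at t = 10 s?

Δv equals the area under the a-t graph; then v = v₀ + Δv.
0–4 s: -1 × 4 = -4 cm/s
4–7 s: 7 × 3 = 21 cm/s
7–9 s: -10 × 2 = -20 cm/s
9–10 s: -12 × 1 = -12 cm/s
Δv = -15 cm/s, so v(10) = -2 + (-15) = -17 cm/s.

-17 cm/s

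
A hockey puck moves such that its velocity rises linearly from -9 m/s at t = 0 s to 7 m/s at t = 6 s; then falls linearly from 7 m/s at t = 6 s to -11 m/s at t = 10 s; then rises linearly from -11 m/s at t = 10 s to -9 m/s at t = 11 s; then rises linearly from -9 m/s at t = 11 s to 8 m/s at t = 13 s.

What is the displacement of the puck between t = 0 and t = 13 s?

-25 m

Net displacement equals the area under the velocity-time graph (areas below the axis count negative).
0–6 s: ½(-9 + 7)(6) = -6 m
6–10 s: ½(7 + -11)(4) = -8 m
10–11 s: ½(-11 + -9)(1) = -10 m
11–13 s: ½(-9 + 8)(2) = -1 m
Net displacement = -25 m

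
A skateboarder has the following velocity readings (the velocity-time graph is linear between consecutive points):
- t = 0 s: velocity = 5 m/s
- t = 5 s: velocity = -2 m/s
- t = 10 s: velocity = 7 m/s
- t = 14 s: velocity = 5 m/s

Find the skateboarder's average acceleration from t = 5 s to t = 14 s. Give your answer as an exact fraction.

Average acceleration = Δv/Δt = (5 − -2)/(14 − 5) = 7/9 m/s².

7/9 m/s²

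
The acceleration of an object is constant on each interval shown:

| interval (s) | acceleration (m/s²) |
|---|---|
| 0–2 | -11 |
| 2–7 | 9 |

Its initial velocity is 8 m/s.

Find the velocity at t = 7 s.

Δv equals the area under the a-t graph; then v = v₀ + Δv.
0–2 s: -11 × 2 = -22 m/s
2–7 s: 9 × 5 = 45 m/s
Δv = 23 m/s, so v(7) = 8 + (23) = 31 m/s.

31 m/s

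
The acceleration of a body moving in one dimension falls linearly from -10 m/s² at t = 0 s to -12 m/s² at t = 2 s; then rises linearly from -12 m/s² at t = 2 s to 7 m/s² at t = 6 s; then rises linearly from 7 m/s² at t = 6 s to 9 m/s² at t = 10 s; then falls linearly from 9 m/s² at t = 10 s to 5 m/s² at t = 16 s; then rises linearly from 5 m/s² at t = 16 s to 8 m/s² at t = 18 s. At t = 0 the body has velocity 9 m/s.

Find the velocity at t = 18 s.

64 m/s

Δv equals the area under the a-t graph; then v = v₀ + Δv.
0–2 s: ½(-10 + -12)(2) = -22 m/s
2–6 s: ½(-12 + 7)(4) = -10 m/s
6–10 s: ½(7 + 9)(4) = 32 m/s
10–16 s: ½(9 + 5)(6) = 42 m/s
16–18 s: ½(5 + 8)(2) = 13 m/s
Δv = 55 m/s, so v(18) = 9 + (55) = 64 m/s.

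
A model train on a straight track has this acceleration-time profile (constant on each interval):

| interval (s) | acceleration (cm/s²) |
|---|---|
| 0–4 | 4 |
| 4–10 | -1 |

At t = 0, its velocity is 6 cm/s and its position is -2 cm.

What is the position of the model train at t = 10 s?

168 cm

On each constant-a segment, Δv = aΔt and Δx = v₀Δt + ½aΔt²; chain segment to segment.
0–4 s: v starts 6 cm/s; Δx = 6·4 + ½·4·4² = 56 cm; v ends 22 cm/s.
4–10 s: v starts 22 cm/s; Δx = 22·6 + ½·-1·6² = 114 cm; v ends 16 cm/s.
x(10) = -2 + Σ Δx = 168 cm.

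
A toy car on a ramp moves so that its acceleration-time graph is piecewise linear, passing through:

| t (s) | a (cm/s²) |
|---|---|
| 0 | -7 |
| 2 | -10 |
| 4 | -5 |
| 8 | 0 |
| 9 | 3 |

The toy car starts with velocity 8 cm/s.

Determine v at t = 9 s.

-32.5 cm/s

Δv equals the area under the a-t graph; then v = v₀ + Δv.
0–2 s: ½(-7 + -10)(2) = -17 cm/s
2–4 s: ½(-10 + -5)(2) = -15 cm/s
4–8 s: ½(-5 + 0)(4) = -10 cm/s
8–9 s: ½(0 + 3)(1) = 1.5 cm/s
Δv = -40.5 cm/s, so v(9) = 8 + (-40.5) = -32.5 cm/s.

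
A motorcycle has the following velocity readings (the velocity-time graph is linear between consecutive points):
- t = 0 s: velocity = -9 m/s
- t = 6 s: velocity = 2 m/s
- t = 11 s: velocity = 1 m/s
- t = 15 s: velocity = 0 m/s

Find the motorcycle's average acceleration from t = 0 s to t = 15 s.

0.6 m/s²

Average acceleration = Δv/Δt = (0 − -9)/(15 − 0) = 0.6 m/s².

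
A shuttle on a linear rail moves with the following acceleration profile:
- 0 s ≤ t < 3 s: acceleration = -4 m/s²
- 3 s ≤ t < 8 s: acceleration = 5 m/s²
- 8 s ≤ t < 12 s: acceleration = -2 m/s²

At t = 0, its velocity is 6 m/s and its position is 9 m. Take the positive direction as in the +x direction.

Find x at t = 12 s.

101.5 m

On each constant-a segment, Δv = aΔt and Δx = v₀Δt + ½aΔt²; chain segment to segment.
0–3 s: v starts 6 m/s; Δx = 6·3 + ½·-4·3² = 0 m; v ends -6 m/s.
3–8 s: v starts -6 m/s; Δx = -6·5 + ½·5·5² = 32.5 m; v ends 19 m/s.
8–12 s: v starts 19 m/s; Δx = 19·4 + ½·-2·4² = 60 m; v ends 11 m/s.
x(12) = 9 + Σ Δx = 101.5 m.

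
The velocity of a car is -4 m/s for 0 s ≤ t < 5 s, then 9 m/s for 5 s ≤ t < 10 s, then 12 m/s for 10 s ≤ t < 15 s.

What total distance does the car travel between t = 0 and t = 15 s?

Total distance travelled is ∫|v| dt — sum the magnitudes of each area piece.
0–5 s: |-4| × 5 = 20 m
5–10 s: |9| × 5 = 45 m
10–15 s: |12| × 5 = 60 m
Total distance = 125 m

125 m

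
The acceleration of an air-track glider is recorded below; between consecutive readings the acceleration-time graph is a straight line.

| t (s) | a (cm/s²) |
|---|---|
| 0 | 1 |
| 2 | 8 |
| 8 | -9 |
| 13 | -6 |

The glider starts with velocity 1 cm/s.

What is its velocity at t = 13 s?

Δv equals the area under the a-t graph; then v = v₀ + Δv.
0–2 s: ½(1 + 8)(2) = 9 cm/s
2–8 s: ½(8 + -9)(6) = -3 cm/s
8–13 s: ½(-9 + -6)(5) = -37.5 cm/s
Δv = -31.5 cm/s, so v(13) = 1 + (-31.5) = -30.5 cm/s.

-30.5 cm/s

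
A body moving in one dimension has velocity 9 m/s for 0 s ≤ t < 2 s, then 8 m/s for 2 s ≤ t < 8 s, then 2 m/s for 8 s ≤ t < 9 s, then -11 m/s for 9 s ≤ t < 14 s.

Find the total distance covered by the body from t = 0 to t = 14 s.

Distance (not displacement) is the total path length: add the absolute areas under v-t.
0–2 s: |9| × 2 = 18 m
2–8 s: |8| × 6 = 48 m
8–9 s: |2| × 1 = 2 m
9–14 s: |-11| × 5 = 55 m
Total distance = 123 m

123 m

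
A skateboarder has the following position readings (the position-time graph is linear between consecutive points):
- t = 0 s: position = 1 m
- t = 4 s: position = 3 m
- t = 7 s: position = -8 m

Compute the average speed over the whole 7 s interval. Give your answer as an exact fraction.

13/7 m/s

Average speed = (total path length)/(elapsed time); on a piecewise-linear x-t graph the path length is Σ|Δx|.
0–4 s: |Δx| = |3 − 1| = 2 m
4–7 s: |Δx| = |-8 − 3| = 11 m
Total path = 13 m; average speed = 13/7 = 13/7 m/s.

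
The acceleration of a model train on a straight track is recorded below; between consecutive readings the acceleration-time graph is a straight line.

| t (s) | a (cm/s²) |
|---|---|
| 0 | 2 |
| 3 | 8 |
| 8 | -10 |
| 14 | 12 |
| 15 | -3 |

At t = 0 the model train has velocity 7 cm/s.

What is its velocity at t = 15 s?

Δv equals the area under the a-t graph; then v = v₀ + Δv.
0–3 s: ½(2 + 8)(3) = 15 cm/s
3–8 s: ½(8 + -10)(5) = -5 cm/s
8–14 s: ½(-10 + 12)(6) = 6 cm/s
14–15 s: ½(12 + -3)(1) = 4.5 cm/s
Δv = 20.5 cm/s, so v(15) = 7 + (20.5) = 27.5 cm/s.

27.5 cm/s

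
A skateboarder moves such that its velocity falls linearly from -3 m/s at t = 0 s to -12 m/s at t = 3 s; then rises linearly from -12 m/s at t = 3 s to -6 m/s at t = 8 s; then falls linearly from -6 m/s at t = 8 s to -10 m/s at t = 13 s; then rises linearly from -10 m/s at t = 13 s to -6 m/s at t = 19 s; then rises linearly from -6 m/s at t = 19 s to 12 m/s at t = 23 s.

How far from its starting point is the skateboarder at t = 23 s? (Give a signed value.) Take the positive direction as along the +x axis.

Displacement is the signed area under the v-t curve.
0–3 s: ½(-3 + -12)(3) = -22.5 m
3–8 s: ½(-12 + -6)(5) = -45 m
8–13 s: ½(-6 + -10)(5) = -40 m
13–19 s: ½(-10 + -6)(6) = -48 m
19–23 s: ½(-6 + 12)(4) = 12 m
Net displacement = -143.5 m

-143.5 m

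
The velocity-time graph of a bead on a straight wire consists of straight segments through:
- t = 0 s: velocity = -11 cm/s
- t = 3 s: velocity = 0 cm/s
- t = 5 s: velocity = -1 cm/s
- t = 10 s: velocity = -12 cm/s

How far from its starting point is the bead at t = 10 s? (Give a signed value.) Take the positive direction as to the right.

Net displacement equals the area under the velocity-time graph (areas below the axis count negative).
0–3 s: ½(-11 + 0)(3) = -16.5 cm
3–5 s: ½(0 + -1)(2) = -1 cm
5–10 s: ½(-1 + -12)(5) = -32.5 cm
Net displacement = -50 cm

-50 cm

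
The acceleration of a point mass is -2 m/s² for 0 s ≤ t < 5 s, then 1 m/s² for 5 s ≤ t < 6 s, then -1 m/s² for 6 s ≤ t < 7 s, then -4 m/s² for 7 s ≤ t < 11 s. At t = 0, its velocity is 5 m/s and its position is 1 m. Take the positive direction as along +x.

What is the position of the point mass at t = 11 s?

On each constant-a segment, Δv = aΔt and Δx = v₀Δt + ½aΔt²; chain segment to segment.
0–5 s: v starts 5 m/s; Δx = 5·5 + ½·-2·5² = 0 m; v ends -5 m/s.
5–6 s: v starts -5 m/s; Δx = -5·1 + ½·1·1² = -4.5 m; v ends -4 m/s.
6–7 s: v starts -4 m/s; Δx = -4·1 + ½·-1·1² = -4.5 m; v ends -5 m/s.
7–11 s: v starts -5 m/s; Δx = -5·4 + ½·-4·4² = -52 m; v ends -21 m/s.
x(11) = 1 + Σ Δx = -60 m.

-60 m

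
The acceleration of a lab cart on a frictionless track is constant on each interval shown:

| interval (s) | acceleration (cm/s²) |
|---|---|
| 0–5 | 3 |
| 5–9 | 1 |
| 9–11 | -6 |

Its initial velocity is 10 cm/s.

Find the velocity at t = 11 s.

17 cm/s

Δv equals the area under the a-t graph; then v = v₀ + Δv.
0–5 s: 3 × 5 = 15 cm/s
5–9 s: 1 × 4 = 4 cm/s
9–11 s: -6 × 2 = -12 cm/s
Δv = 7 cm/s, so v(11) = 10 + (7) = 17 cm/s.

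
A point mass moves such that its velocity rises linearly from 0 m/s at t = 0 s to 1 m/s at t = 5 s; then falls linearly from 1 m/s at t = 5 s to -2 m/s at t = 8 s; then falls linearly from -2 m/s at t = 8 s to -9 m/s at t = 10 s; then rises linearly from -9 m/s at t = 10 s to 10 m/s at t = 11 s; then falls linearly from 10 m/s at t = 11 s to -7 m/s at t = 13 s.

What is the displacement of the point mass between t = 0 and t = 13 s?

-6.5 m

Displacement is the signed area under the v-t curve.
0–5 s: ½(0 + 1)(5) = 2.5 m
5–8 s: ½(1 + -2)(3) = -1.5 m
8–10 s: ½(-2 + -9)(2) = -11 m
10–11 s: ½(-9 + 10)(1) = 0.5 m
11–13 s: ½(10 + -7)(2) = 3 m
Net displacement = -6.5 m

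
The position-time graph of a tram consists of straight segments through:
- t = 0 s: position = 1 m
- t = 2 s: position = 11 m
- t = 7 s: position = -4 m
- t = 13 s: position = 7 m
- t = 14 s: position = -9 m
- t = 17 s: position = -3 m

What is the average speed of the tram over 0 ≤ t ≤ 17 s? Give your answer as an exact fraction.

58/17 m/s

Average speed = (total path length)/(elapsed time); on a piecewise-linear x-t graph the path length is Σ|Δx|.
0–2 s: |Δx| = |11 − 1| = 10 m
2–7 s: |Δx| = |-4 − 11| = 15 m
7–13 s: |Δx| = |7 − -4| = 11 m
13–14 s: |Δx| = |-9 − 7| = 16 m
14–17 s: |Δx| = |-3 − -9| = 6 m
Total path = 58 m; average speed = 58/17 = 58/17 m/s.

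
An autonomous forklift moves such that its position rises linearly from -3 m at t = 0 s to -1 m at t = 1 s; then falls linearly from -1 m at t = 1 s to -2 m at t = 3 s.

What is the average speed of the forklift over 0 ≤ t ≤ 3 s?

Average speed = (total path length)/(elapsed time); on a piecewise-linear x-t graph the path length is Σ|Δx|.
0–1 s: |Δx| = |-1 − -3| = 2 m
1–3 s: |Δx| = |-2 − -1| = 1 m
Total path = 3 m; average speed = 3/3 = 1 m/s.

1 m/s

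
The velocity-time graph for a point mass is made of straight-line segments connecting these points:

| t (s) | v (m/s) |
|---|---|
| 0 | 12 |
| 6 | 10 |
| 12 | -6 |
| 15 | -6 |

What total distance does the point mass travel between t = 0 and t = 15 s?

109.5 m

Distance (not displacement) is the total path length: add the absolute areas under v-t.
0–6 s: |½(12 + 10)(6)| = 66 m
6–12 s: v = 0 at t = 9.75 s; triangle areas 18.75 + 6.75 = 25.5 m
12–15 s: |-6| × 3 = 18 m
Total distance = 109.5 m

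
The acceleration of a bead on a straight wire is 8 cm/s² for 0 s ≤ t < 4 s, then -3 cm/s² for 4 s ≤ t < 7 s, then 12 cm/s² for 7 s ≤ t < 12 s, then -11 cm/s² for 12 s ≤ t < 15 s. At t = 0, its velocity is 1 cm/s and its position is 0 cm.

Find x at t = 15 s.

On each constant-a segment, Δv = aΔt and Δx = v₀Δt + ½aΔt²; chain segment to segment.
0–4 s: v starts 1 cm/s; Δx = 1·4 + ½·8·4² = 68 cm; v ends 33 cm/s.
4–7 s: v starts 33 cm/s; Δx = 33·3 + ½·-3·3² = 85.5 cm; v ends 24 cm/s.
7–12 s: v starts 24 cm/s; Δx = 24·5 + ½·12·5² = 270 cm; v ends 84 cm/s.
12–15 s: v starts 84 cm/s; Δx = 84·3 + ½·-11·3² = 202.5 cm; v ends 51 cm/s.
x(15) = 0 + Σ Δx = 626 cm.

626 cm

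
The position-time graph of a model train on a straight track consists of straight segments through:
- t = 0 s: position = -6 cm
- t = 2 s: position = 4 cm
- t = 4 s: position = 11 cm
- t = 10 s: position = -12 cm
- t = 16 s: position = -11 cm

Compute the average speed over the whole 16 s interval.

2.5625 cm/s

Average speed = (total path length)/(elapsed time); on a piecewise-linear x-t graph the path length is Σ|Δx|.
0–2 s: |Δx| = |4 − -6| = 10 cm
2–4 s: |Δx| = |11 − 4| = 7 cm
4–10 s: |Δx| = |-12 − 11| = 23 cm
10–16 s: |Δx| = |-11 − -12| = 1 cm
Total path = 41 cm; average speed = 41/16 = 2.5625 cm/s.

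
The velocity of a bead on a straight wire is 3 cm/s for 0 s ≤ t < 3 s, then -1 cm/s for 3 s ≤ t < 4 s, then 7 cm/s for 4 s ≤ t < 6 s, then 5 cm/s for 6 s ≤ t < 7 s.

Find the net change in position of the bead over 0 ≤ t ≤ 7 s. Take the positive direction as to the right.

Displacement is the signed area under the v-t curve.
0–3 s: 3 × 3 = 9 cm
3–4 s: -1 × 1 = -1 cm
4–6 s: 7 × 2 = 14 cm
6–7 s: 5 × 1 = 5 cm
Net displacement = 27 cm

27 cm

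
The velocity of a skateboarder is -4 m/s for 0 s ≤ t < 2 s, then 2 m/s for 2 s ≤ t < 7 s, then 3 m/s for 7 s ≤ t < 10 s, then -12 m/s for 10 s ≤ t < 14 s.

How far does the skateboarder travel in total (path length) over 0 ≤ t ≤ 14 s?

Total distance travelled is ∫|v| dt — sum the magnitudes of each area piece.
0–2 s: |-4| × 2 = 8 m
2–7 s: |2| × 5 = 10 m
7–10 s: |3| × 3 = 9 m
10–14 s: |-12| × 4 = 48 m
Total distance = 75 m

75 m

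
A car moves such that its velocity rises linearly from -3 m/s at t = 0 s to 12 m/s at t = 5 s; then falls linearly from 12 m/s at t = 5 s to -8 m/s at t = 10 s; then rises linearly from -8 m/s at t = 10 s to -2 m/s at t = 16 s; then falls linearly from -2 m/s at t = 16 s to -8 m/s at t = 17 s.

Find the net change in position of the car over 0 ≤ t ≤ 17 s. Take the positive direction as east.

Displacement is the signed area under the v-t curve.
0–5 s: ½(-3 + 12)(5) = 22.5 m
5–10 s: ½(12 + -8)(5) = 10 m
10–16 s: ½(-8 + -2)(6) = -30 m
16–17 s: ½(-2 + -8)(1) = -5 m
Net displacement = -2.5 m

-2.5 m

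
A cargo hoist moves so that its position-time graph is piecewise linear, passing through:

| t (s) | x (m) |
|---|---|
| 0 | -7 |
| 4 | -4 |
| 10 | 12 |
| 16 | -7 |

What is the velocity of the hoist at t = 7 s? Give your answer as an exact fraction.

8/3 m/s

Velocity is the slope of the x-t graph on 4–10 s: (12 − -4)/(10 − 4) = 8/3 m/s.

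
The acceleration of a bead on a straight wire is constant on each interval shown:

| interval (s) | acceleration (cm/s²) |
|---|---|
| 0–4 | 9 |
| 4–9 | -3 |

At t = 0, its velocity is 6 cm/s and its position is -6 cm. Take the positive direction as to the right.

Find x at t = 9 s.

262.5 cm

On each constant-a segment, Δv = aΔt and Δx = v₀Δt + ½aΔt²; chain segment to segment.
0–4 s: v starts 6 cm/s; Δx = 6·4 + ½·9·4² = 96 cm; v ends 42 cm/s.
4–9 s: v starts 42 cm/s; Δx = 42·5 + ½·-3·5² = 172.5 cm; v ends 27 cm/s.
x(9) = -6 + Σ Δx = 262.5 cm.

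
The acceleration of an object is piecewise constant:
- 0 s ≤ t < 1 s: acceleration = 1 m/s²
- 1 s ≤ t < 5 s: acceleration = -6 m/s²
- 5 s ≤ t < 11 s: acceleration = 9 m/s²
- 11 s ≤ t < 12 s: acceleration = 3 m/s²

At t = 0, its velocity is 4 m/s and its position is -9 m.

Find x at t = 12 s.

On each constant-a segment, Δv = aΔt and Δx = v₀Δt + ½aΔt²; chain segment to segment.
0–1 s: v starts 4 m/s; Δx = 4·1 + ½·1·1² = 4.5 m; v ends 5 m/s.
1–5 s: v starts 5 m/s; Δx = 5·4 + ½·-6·4² = -28 m; v ends -19 m/s.
5–11 s: v starts -19 m/s; Δx = -19·6 + ½·9·6² = 48 m; v ends 35 m/s.
11–12 s: v starts 35 m/s; Δx = 35·1 + ½·3·1² = 36.5 m; v ends 38 m/s.
x(12) = -9 + Σ Δx = 52 m.

52 m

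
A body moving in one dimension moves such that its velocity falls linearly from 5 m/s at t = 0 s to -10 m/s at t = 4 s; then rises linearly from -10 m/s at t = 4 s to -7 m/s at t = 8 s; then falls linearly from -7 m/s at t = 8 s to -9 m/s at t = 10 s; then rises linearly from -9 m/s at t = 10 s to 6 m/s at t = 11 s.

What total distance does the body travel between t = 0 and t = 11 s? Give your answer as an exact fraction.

2117/30 m

Distance (not displacement) is the total path length: add the absolute areas under v-t.
0–4 s: v = 0 at t = 4/3 s; triangle areas 10/3 + 40/3 = 50/3 m
4–8 s: |½(-10 + -7)(4)| = 34 m
8–10 s: |½(-7 + -9)(2)| = 16 m
10–11 s: v = 0 at t = 10.6 s; triangle areas 2.7 + 1.2 = 3.9 m
Total distance = 2117/30 m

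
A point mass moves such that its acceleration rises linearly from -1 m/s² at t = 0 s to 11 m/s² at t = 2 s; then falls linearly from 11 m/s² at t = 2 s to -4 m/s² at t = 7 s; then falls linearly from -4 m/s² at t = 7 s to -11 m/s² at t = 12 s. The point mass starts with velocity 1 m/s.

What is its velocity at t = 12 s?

-9 m/s

Δv equals the area under the a-t graph; then v = v₀ + Δv.
0–2 s: ½(-1 + 11)(2) = 10 m/s
2–7 s: ½(11 + -4)(5) = 17.5 m/s
7–12 s: ½(-4 + -11)(5) = -37.5 m/s
Δv = -10 m/s, so v(12) = 1 + (-10) = -9 m/s.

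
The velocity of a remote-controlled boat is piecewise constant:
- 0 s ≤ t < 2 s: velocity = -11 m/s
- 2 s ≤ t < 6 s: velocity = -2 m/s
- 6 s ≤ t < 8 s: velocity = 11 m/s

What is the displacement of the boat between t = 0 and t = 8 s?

Net displacement equals the area under the velocity-time graph (areas below the axis count negative).
0–2 s: -11 × 2 = -22 m
2–6 s: -2 × 4 = -8 m
6–8 s: 11 × 2 = 22 m
Net displacement = -8 m

-8 m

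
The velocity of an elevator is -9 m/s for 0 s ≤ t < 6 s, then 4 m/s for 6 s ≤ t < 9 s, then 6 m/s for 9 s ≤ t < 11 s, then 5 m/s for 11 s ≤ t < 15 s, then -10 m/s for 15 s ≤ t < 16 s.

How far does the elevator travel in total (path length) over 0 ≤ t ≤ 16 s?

Distance (not displacement) is the total path length: add the absolute areas under v-t.
0–6 s: |-9| × 6 = 54 m
6–9 s: |4| × 3 = 12 m
9–11 s: |6| × 2 = 12 m
11–15 s: |5| × 4 = 20 m
15–16 s: |-10| × 1 = 10 m
Total distance = 108 m

108 m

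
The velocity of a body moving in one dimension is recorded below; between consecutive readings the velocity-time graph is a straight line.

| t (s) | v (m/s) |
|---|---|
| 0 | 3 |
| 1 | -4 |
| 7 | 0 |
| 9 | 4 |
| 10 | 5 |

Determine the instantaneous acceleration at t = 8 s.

2 m/s²

Acceleration is the slope of the v-t graph on 7–9 s: (4 − 0)/(9 − 7) = 2 m/s².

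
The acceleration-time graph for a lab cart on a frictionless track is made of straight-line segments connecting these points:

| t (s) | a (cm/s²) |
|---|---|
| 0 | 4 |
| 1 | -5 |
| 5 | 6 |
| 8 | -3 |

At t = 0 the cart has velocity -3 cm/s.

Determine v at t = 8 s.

Δv equals the area under the a-t graph; then v = v₀ + Δv.
0–1 s: ½(4 + -5)(1) = -0.5 cm/s
1–5 s: ½(-5 + 6)(4) = 2 cm/s
5–8 s: ½(6 + -3)(3) = 4.5 cm/s
Δv = 6 cm/s, so v(8) = -3 + (6) = 3 cm/s.

3 cm/s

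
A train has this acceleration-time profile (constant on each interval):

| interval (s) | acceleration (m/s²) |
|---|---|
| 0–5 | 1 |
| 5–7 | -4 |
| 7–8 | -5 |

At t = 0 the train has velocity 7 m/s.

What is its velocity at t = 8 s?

-1 m/s

Δv equals the area under the a-t graph; then v = v₀ + Δv.
0–5 s: 1 × 5 = 5 m/s
5–7 s: -4 × 2 = -8 m/s
7–8 s: -5 × 1 = -5 m/s
Δv = -8 m/s, so v(8) = 7 + (-8) = -1 m/s.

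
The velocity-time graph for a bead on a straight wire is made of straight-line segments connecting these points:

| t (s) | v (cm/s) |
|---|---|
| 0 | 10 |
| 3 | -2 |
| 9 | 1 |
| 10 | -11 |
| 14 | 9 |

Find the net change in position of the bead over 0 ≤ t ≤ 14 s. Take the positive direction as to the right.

Net displacement equals the area under the velocity-time graph (areas below the axis count negative).
0–3 s: ½(10 + -2)(3) = 12 cm
3–9 s: ½(-2 + 1)(6) = -3 cm
9–10 s: ½(1 + -11)(1) = -5 cm
10–14 s: ½(-11 + 9)(4) = -4 cm
Net displacement = 0 cm

0 cm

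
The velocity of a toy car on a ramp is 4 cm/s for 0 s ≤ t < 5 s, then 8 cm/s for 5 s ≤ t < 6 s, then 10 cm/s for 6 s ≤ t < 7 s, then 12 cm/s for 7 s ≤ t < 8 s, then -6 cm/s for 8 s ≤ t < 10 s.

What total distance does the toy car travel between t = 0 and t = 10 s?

Total distance travelled is ∫|v| dt — sum the magnitudes of each area piece.
0–5 s: |4| × 5 = 20 cm
5–6 s: |8| × 1 = 8 cm
6–7 s: |10| × 1 = 10 cm
7–8 s: |12| × 1 = 12 cm
8–10 s: |-6| × 2 = 12 cm
Total distance = 62 cm

62 cm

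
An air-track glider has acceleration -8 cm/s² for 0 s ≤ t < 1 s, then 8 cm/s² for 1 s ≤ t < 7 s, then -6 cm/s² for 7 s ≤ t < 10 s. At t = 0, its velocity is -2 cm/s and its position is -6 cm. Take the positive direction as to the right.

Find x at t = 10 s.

On each constant-a segment, Δv = aΔt and Δx = v₀Δt + ½aΔt²; chain segment to segment.
0–1 s: v starts -2 cm/s; Δx = -2·1 + ½·-8·1² = -6 cm; v ends -10 cm/s.
1–7 s: v starts -10 cm/s; Δx = -10·6 + ½·8·6² = 84 cm; v ends 38 cm/s.
7–10 s: v starts 38 cm/s; Δx = 38·3 + ½·-6·3² = 87 cm; v ends 20 cm/s.
x(10) = -6 + Σ Δx = 159 cm.

159 cm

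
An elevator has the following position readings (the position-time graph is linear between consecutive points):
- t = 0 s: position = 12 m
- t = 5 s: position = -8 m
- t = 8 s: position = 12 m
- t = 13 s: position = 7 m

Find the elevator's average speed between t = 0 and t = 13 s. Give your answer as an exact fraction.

Average speed = (total path length)/(elapsed time); on a piecewise-linear x-t graph the path length is Σ|Δx|.
0–5 s: |Δx| = |-8 − 12| = 20 m
5–8 s: |Δx| = |12 − -8| = 20 m
8–13 s: |Δx| = |7 − 12| = 5 m
Total path = 45 m; average speed = 45/13 = 45/13 m/s.

45/13 m/s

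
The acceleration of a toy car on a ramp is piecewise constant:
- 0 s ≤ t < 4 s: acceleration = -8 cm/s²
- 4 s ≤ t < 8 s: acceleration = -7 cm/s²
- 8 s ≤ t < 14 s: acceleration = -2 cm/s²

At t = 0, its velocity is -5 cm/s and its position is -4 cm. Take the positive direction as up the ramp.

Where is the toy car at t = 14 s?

On each constant-a segment, Δv = aΔt and Δx = v₀Δt + ½aΔt²; chain segment to segment.
0–4 s: v starts -5 cm/s; Δx = -5·4 + ½·-8·4² = -84 cm; v ends -37 cm/s.
4–8 s: v starts -37 cm/s; Δx = -37·4 + ½·-7·4² = -204 cm; v ends -65 cm/s.
8–14 s: v starts -65 cm/s; Δx = -65·6 + ½·-2·6² = -426 cm; v ends -77 cm/s.
x(14) = -4 + Σ Δx = -718 cm.

-718 cm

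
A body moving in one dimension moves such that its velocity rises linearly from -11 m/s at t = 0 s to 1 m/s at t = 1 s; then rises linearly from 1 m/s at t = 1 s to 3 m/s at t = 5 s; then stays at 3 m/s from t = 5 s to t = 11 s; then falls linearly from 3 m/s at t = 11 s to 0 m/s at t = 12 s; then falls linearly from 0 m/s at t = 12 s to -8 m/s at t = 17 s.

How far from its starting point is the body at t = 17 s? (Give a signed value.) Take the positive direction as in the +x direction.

Net displacement equals the area under the velocity-time graph (areas below the axis count negative).
0–1 s: ½(-11 + 1)(1) = -5 m
1–5 s: ½(1 + 3)(4) = 8 m
5–11 s: 3 × 6 = 18 m
11–12 s: ½(3 + 0)(1) = 1.5 m
12–17 s: ½(0 + -8)(5) = -20 m
Net displacement = 2.5 m

2.5 m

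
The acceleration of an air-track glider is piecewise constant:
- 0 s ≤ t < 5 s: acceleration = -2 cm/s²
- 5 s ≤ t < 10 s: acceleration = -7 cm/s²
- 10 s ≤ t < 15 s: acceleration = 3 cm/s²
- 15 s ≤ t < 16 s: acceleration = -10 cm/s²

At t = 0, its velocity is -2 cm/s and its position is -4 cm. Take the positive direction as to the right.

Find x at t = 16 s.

-421 cm

On each constant-a segment, Δv = aΔt and Δx = v₀Δt + ½aΔt²; chain segment to segment.
0–5 s: v starts -2 cm/s; Δx = -2·5 + ½·-2·5² = -35 cm; v ends -12 cm/s.
5–10 s: v starts -12 cm/s; Δx = -12·5 + ½·-7·5² = -147.5 cm; v ends -47 cm/s.
10–15 s: v starts -47 cm/s; Δx = -47·5 + ½·3·5² = -197.5 cm; v ends -32 cm/s.
15–16 s: v starts -32 cm/s; Δx = -32·1 + ½·-10·1² = -37 cm; v ends -42 cm/s.
x(16) = -4 + Σ Δx = -421 cm.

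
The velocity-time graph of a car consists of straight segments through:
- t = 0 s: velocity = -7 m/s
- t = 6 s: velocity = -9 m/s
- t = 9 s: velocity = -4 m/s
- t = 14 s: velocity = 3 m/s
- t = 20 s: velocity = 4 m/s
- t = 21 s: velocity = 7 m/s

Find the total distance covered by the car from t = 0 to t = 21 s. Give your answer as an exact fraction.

1441/14 m

Total distance travelled is ∫|v| dt — sum the magnitudes of each area piece.
0–6 s: |½(-7 + -9)(6)| = 48 m
6–9 s: |½(-9 + -4)(3)| = 19.5 m
9–14 s: v = 0 at t = 83/7 s; triangle areas 40/7 + 45/14 = 125/14 m
14–20 s: |½(3 + 4)(6)| = 21 m
20–21 s: |½(4 + 7)(1)| = 5.5 m
Total distance = 1441/14 m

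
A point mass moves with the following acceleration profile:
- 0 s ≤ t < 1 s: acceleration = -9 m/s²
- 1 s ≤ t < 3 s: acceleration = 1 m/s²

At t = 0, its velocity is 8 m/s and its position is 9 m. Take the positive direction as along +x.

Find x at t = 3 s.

On each constant-a segment, Δv = aΔt and Δx = v₀Δt + ½aΔt²; chain segment to segment.
0–1 s: v starts 8 m/s; Δx = 8·1 + ½·-9·1² = 3.5 m; v ends -1 m/s.
1–3 s: v starts -1 m/s; Δx = -1·2 + ½·1·2² = 0 m; v ends 1 m/s.
x(3) = 9 + Σ Δx = 12.5 m.

12.5 m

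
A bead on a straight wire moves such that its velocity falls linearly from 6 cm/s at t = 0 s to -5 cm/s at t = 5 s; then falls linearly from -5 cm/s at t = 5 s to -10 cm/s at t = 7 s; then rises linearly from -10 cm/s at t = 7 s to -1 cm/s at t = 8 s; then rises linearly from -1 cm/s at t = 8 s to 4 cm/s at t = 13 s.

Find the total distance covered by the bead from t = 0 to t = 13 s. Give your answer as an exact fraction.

Total distance travelled is ∫|v| dt — sum the magnitudes of each area piece.
0–5 s: v = 0 at t = 30/11 s; triangle areas 90/11 + 125/22 = 305/22 cm
5–7 s: |½(-5 + -10)(2)| = 15 cm
7–8 s: |½(-10 + -1)(1)| = 5.5 cm
8–13 s: v = 0 at t = 9 s; triangle areas 0.5 + 8 = 8.5 cm
Total distance = 943/22 cm

943/22 cm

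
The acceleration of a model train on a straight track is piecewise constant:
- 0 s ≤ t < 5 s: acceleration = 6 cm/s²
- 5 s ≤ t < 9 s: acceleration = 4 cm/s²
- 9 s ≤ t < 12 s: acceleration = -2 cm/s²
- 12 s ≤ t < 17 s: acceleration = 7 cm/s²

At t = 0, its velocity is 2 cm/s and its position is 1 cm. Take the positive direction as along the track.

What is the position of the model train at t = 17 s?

678.5 cm

On each constant-a segment, Δv = aΔt and Δx = v₀Δt + ½aΔt²; chain segment to segment.
0–5 s: v starts 2 cm/s; Δx = 2·5 + ½·6·5² = 85 cm; v ends 32 cm/s.
5–9 s: v starts 32 cm/s; Δx = 32·4 + ½·4·4² = 160 cm; v ends 48 cm/s.
9–12 s: v starts 48 cm/s; Δx = 48·3 + ½·-2·3² = 135 cm; v ends 42 cm/s.
12–17 s: v starts 42 cm/s; Δx = 42·5 + ½·7·5² = 297.5 cm; v ends 77 cm/s.
x(17) = 1 + Σ Δx = 678.5 cm.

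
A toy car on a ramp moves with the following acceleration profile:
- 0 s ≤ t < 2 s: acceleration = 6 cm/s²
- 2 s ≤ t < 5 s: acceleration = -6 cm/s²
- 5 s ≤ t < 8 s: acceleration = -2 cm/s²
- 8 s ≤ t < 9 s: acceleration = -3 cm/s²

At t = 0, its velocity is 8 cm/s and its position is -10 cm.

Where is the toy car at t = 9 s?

42.5 cm

On each constant-a segment, Δv = aΔt and Δx = v₀Δt + ½aΔt²; chain segment to segment.
0–2 s: v starts 8 cm/s; Δx = 8·2 + ½·6·2² = 28 cm; v ends 20 cm/s.
2–5 s: v starts 20 cm/s; Δx = 20·3 + ½·-6·3² = 33 cm; v ends 2 cm/s.
5–8 s: v starts 2 cm/s; Δx = 2·3 + ½·-2·3² = -3 cm; v ends -4 cm/s.
8–9 s: v starts -4 cm/s; Δx = -4·1 + ½·-3·1² = -5.5 cm; v ends -7 cm/s.
x(9) = -10 + Σ Δx = 42.5 cm.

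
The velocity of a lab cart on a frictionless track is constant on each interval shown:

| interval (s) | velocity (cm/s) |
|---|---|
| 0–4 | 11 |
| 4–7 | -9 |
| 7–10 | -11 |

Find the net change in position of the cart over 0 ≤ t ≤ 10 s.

-16 cm

Net displacement equals the area under the velocity-time graph (areas below the axis count negative).
0–4 s: 11 × 4 = 44 cm
4–7 s: -9 × 3 = -27 cm
7–10 s: -11 × 3 = -33 cm
Net displacement = -16 cm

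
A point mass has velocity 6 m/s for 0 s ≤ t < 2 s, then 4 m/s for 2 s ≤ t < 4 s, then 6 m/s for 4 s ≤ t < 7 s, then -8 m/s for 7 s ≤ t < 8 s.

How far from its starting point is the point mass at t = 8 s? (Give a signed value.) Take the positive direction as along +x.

Net displacement equals the area under the velocity-time graph (areas below the axis count negative).
0–2 s: 6 × 2 = 12 m
2–4 s: 4 × 2 = 8 m
4–7 s: 6 × 3 = 18 m
7–8 s: -8 × 1 = -8 m
Net displacement = 30 m

30 m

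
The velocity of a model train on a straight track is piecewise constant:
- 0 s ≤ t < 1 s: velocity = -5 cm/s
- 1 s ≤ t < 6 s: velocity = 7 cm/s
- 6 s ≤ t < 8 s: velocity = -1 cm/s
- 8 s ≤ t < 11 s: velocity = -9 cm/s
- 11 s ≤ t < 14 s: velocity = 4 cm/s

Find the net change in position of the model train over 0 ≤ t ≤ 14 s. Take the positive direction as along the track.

Displacement is the signed area under the v-t curve.
0–1 s: -5 × 1 = -5 cm
1–6 s: 7 × 5 = 35 cm
6–8 s: -1 × 2 = -2 cm
8–11 s: -9 × 3 = -27 cm
11–14 s: 4 × 3 = 12 cm
Net displacement = 13 cm

13 cm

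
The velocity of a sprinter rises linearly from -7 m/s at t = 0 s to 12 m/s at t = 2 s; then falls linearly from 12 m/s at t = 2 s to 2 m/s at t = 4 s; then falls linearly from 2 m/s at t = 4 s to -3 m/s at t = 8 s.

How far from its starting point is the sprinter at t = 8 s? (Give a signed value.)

Net displacement equals the area under the velocity-time graph (areas below the axis count negative).
0–2 s: ½(-7 + 12)(2) = 5 m
2–4 s: ½(12 + 2)(2) = 14 m
4–8 s: ½(2 + -3)(4) = -2 m
Net displacement = 17 m

17 m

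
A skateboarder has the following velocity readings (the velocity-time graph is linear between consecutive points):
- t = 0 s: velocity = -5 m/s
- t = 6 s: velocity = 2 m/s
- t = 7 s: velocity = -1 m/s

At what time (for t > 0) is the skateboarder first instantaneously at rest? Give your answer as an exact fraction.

v changes sign on 0–6 s (from -5 to 2); the graph is linear there, so v = 0 at t = 0 + (5)·(6 − 0)/(2 − -5) = 30/7 s.

t = 30/7 s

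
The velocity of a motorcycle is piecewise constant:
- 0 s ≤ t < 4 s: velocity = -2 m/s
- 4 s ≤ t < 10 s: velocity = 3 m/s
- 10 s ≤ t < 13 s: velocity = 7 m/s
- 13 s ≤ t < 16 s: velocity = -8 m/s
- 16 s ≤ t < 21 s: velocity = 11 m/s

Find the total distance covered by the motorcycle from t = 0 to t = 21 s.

Distance (not displacement) is the total path length: add the absolute areas under v-t.
0–4 s: |-2| × 4 = 8 m
4–10 s: |3| × 6 = 18 m
10–13 s: |7| × 3 = 21 m
13–16 s: |-8| × 3 = 24 m
16–21 s: |11| × 5 = 55 m
Total distance = 126 m

126 m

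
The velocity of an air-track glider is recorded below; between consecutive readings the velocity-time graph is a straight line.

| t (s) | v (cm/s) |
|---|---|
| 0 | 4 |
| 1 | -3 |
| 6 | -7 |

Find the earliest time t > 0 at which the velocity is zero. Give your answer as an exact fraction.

v changes sign on 0–1 s (from 4 to -3); the graph is linear there, so v = 0 at t = 0 + (-4)·(1 − 0)/(-3 − 4) = 4/7 s.

t = 4/7 s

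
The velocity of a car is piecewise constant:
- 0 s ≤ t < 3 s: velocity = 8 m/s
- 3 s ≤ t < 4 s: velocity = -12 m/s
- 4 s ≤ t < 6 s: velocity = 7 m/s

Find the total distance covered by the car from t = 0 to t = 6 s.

50 m

Total distance travelled is ∫|v| dt — sum the magnitudes of each area piece.
0–3 s: |8| × 3 = 24 m
3–4 s: |-12| × 1 = 12 m
4–6 s: |7| × 2 = 14 m
Total distance = 50 m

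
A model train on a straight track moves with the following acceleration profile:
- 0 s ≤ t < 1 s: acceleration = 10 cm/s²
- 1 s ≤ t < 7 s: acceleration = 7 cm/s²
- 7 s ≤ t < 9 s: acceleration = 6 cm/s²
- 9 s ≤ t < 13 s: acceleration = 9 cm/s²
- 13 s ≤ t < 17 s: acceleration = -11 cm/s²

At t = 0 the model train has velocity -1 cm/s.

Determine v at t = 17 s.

55 cm/s

Δv equals the area under the a-t graph; then v = v₀ + Δv.
0–1 s: 10 × 1 = 10 cm/s
1–7 s: 7 × 6 = 42 cm/s
7–9 s: 6 × 2 = 12 cm/s
9–13 s: 9 × 4 = 36 cm/s
13–17 s: -11 × 4 = -44 cm/s
Δv = 56 cm/s, so v(17) = -1 + (56) = 55 cm/s.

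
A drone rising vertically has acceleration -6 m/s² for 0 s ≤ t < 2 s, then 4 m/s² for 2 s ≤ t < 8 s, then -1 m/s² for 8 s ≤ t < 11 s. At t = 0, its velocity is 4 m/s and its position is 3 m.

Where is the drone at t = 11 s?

66.5 m

On each constant-a segment, Δv = aΔt and Δx = v₀Δt + ½aΔt²; chain segment to segment.
0–2 s: v starts 4 m/s; Δx = 4·2 + ½·-6·2² = -4 m; v ends -8 m/s.
2–8 s: v starts -8 m/s; Δx = -8·6 + ½·4·6² = 24 m; v ends 16 m/s.
8–11 s: v starts 16 m/s; Δx = 16·3 + ½·-1·3² = 43.5 m; v ends 13 m/s.
x(11) = 3 + Σ Δx = 66.5 m.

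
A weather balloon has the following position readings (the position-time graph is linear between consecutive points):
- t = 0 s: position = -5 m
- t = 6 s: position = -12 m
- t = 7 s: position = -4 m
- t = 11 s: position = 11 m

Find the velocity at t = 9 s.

3.75 m/s

Velocity is the slope of the x-t graph on 7–11 s: (11 − -4)/(11 − 7) = 3.75 m/s.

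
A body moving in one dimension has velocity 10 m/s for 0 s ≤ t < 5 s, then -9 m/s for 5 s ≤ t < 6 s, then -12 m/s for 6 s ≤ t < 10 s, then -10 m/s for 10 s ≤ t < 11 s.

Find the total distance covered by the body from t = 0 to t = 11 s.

117 m

Total distance travelled is ∫|v| dt — sum the magnitudes of each area piece.
0–5 s: |10| × 5 = 50 m
5–6 s: |-9| × 1 = 9 m
6–10 s: |-12| × 4 = 48 m
10–11 s: |-10| × 1 = 10 m
Total distance = 117 m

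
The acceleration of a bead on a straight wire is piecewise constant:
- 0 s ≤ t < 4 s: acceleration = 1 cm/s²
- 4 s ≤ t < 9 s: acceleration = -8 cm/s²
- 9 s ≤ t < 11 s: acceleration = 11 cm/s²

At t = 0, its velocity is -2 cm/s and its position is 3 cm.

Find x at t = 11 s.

On each constant-a segment, Δv = aΔt and Δx = v₀Δt + ½aΔt²; chain segment to segment.
0–4 s: v starts -2 cm/s; Δx = -2·4 + ½·1·4² = 0 cm; v ends 2 cm/s.
4–9 s: v starts 2 cm/s; Δx = 2·5 + ½·-8·5² = -90 cm; v ends -38 cm/s.
9–11 s: v starts -38 cm/s; Δx = -38·2 + ½·11·2² = -54 cm; v ends -16 cm/s.
x(11) = 3 + Σ Δx = -141 cm.

-141 cm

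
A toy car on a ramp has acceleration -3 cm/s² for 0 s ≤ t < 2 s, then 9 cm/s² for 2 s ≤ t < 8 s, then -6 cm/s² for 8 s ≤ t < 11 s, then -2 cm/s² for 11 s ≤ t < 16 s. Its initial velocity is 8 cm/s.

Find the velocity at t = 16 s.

Δv equals the area under the a-t graph; then v = v₀ + Δv.
0–2 s: -3 × 2 = -6 cm/s
2–8 s: 9 × 6 = 54 cm/s
8–11 s: -6 × 3 = -18 cm/s
11–16 s: -2 × 5 = -10 cm/s
Δv = 20 cm/s, so v(16) = 8 + (20) = 28 cm/s.

28 cm/s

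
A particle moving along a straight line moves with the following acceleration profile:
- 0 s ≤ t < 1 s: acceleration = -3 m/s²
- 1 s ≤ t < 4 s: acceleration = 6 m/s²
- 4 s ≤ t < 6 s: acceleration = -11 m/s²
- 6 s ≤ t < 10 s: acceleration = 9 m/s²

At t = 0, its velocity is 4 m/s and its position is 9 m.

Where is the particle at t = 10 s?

On each constant-a segment, Δv = aΔt and Δx = v₀Δt + ½aΔt²; chain segment to segment.
0–1 s: v starts 4 m/s; Δx = 4·1 + ½·-3·1² = 2.5 m; v ends 1 m/s.
1–4 s: v starts 1 m/s; Δx = 1·3 + ½·6·3² = 30 m; v ends 19 m/s.
4–6 s: v starts 19 m/s; Δx = 19·2 + ½·-11·2² = 16 m; v ends -3 m/s.
6–10 s: v starts -3 m/s; Δx = -3·4 + ½·9·4² = 60 m; v ends 33 m/s.
x(10) = 9 + Σ Δx = 117.5 m.

117.5 m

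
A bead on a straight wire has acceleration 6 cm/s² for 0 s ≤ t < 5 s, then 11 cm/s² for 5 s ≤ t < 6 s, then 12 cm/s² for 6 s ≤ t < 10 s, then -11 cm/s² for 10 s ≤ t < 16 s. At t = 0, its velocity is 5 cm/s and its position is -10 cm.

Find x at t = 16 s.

776.5 cm

On each constant-a segment, Δv = aΔt and Δx = v₀Δt + ½aΔt²; chain segment to segment.
0–5 s: v starts 5 cm/s; Δx = 5·5 + ½·6·5² = 100 cm; v ends 35 cm/s.
5–6 s: v starts 35 cm/s; Δx = 35·1 + ½·11·1² = 40.5 cm; v ends 46 cm/s.
6–10 s: v starts 46 cm/s; Δx = 46·4 + ½·12·4² = 280 cm; v ends 94 cm/s.
10–16 s: v starts 94 cm/s; Δx = 94·6 + ½·-11·6² = 366 cm; v ends 28 cm/s.
x(16) = -10 + Σ Δx = 776.5 cm.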